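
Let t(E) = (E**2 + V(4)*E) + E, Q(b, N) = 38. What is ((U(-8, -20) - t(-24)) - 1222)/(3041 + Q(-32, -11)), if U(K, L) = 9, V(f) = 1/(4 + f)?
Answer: -1762/3079 ≈ -0.57226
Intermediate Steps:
t(E) = E**2 + 9*E/8 (t(E) = (E**2 + E/(4 + 4)) + E = (E**2 + E/8) + E = E**2 + 9*E/8)
((U(-8, -20) - t(-24)) - 1222)/(3041 + Q(-32, -11)) = ((9 - (-24)*(9 + 8*(-24))/8) - 1222)/(3041 + 38) = ((9 - (-24)*(9 - 192)/8) - 1222)/3079 = ((9 - (-24)*(-183)/8) - 1222)*(1/3079) = ((9 - 1*549) - 1222)*(1/3079) = ((9 - 549) - 1222)*(1/3079) = (-540 - 1222)*(1/3079) = -1762*1/3079 = -1762/3079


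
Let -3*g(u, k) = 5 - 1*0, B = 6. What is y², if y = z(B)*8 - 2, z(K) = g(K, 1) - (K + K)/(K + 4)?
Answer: 139876/225 ≈ 621.67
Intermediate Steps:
g(u, k) = -5/3 (g(u, k) = -(5 - 1*0)/3 = -(5 + 0)/3 = -⅓*5 = -5/3)
z(K) = -5/3 - 2*K/(4 + K) (z(K) = -5/3 - (K + K)/(K + 4) = -5/3 - 2*K/(4 + K))
y = -374/15 (y = ((-20 - 11*6)/(3*(4 + 6)))*8 - 2 = ((⅓)*(-20 - 66)/10)*8 - 2 = ((⅓)*(⅒)*(-86))*8 - 2 = -43/15*8 - 2 = -344/15 - 2 = -374/15 ≈ -24.933)
y² = (-374/15)² = 139876/225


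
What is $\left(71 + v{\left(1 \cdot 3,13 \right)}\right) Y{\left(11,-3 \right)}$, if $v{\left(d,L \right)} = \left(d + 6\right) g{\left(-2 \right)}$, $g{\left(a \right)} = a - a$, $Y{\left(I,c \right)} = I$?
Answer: $781$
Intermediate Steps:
$g{\left(a \right)} = 0$
$v{\left(d,L \right)} = 0$ ($v{\left(d,L \right)} = \left(d + 6\right) 0 = \left(6 + d\right) 0 = 0$)
$\left(71 + v{\left(1 \cdot 3,13 \right)}\right) Y{\left(11,-3 \right)} = \left(71 + 0\right) 11 = 71 \cdot 11 = 781$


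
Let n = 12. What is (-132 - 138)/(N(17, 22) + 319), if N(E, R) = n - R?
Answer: -90/103 ≈ -0.87379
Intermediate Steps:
N(E, R) = 12 - R
(-132 - 138)/(N(17, 22) + 319) = (-132 - 138)/((12 - 1*22) + 319) = -270/((12 - 22) + 319) = -270/(-10 + 319) = -270/309 = -270*1/309 = -90/103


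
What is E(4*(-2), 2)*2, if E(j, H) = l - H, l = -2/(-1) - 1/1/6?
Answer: -1/3 ≈ -0.33333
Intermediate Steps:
l = 11/6 (l = -2*(-1) - 1*1*(1/6) = 2 - 1*1/6 = 2 - 1/6 = 11/6 ≈ 1.8333)
E(j, H) = 11/6 - H
E(4*(-2), 2)*2 = (11/6 - 1*2)*2 = (11/6 - 2)*2 = -1/6*2 = -1/3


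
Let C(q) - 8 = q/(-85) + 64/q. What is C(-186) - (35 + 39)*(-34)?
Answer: 19966798/7905 ≈ 2525.8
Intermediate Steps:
C(q) = 8 + 64/q - q/85 (C(q) = 8 + (q/(-85) + 64/q) = 8 + (q*(-1/85) + 64/q) = 8 + (-q/85 + 64/q) = 8 + (64/q - q/85) = 8 + 64/q - q/85)
C(-186) - (35 + 39)*(-34) = (8 + 64/(-186) - 1/85*(-186)) - (35 + 39)*(-34) = (8 + 64*(-1/186) + 186/85) - 74*(-34) = (8 - 32/93 + 186/85) - 1*(-2516) = 77818/7905 + 2516 = 19966798/7905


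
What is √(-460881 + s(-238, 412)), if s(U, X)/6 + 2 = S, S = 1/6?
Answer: 2*I*√115223 ≈ 678.89*I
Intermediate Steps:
S = ⅙ ≈ 0.16667
s(U, X) = -11 (s(U, X) = -12 + 6*(⅙) = -12 + 1 = -11)
√(-460881 + s(-238, 412)) = √(-460881 - 11) = √(-460892) = 2*I*√115223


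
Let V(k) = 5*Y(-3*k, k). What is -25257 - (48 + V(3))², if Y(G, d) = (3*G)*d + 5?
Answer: -135481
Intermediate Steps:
Y(G, d) = 5 + 3*G*d (Y(G, d) = 3*G*d + 5 = 5 + 3*G*d)
V(k) = 25 - 45*k² (V(k) = 5*(5 + 3*(-3*k)*k) = 5*(5 - 9*k²) = 25 - 45*k²)
-25257 - (48 + V(3))² = -25257 - (48 + (25 - 45*3²))² = -25257 - (48 + (25 - 45*9))² = -25257 - (48 + (25 - 405))² = -25257 - (48 - 380)² = -25257 - 1*(-332)² = -25257 - 1*110224 = -25257 - 110224 = -135481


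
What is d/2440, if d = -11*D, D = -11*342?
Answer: 20691/1220 ≈ 16.960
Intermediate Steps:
D = -3762
d = 41382 (d = -11*(-3762) = 41382)
d/2440 = 41382/2440 = 41382*(1/2440) = 20691/1220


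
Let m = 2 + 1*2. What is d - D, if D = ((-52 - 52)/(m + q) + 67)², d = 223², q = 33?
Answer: 62438376/1369 ≈ 45609.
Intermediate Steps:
m = 4 (m = 2 + 2 = 4)
d = 49729
D = 5640625/1369 (D = ((-52 - 52)/(4 + 33) + 67)² = (-104/37 + 67)² = (2375/37)² = 5640625/1369 ≈ 4120.3)
d - D = 49729 - 1*5640625/1369 = 49729 - 5640625/1369 = 62438376/1369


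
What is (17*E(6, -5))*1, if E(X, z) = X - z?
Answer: 187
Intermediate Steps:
(17*E(6, -5))*1 = (17*(6 - 1*(-5)))*1 = (17*(6 + 5))*1 = (17*11)*1 = 187*1 = 187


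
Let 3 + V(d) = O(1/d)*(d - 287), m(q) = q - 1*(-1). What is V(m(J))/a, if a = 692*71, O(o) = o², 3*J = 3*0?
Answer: -289/49132 ≈ -0.0058821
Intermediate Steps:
J = 0 (J = (3*0)/3 = (⅓)*0 = 0)
m(q) = 1 + q (m(q) = q + 1 = 1 + q)
a = 49132
V(d) = -3 + (-287 + d)/d² (V(d) = -3 + (1/d)²*(d - 287) = -3 + (-287 + d)/d²)
V(m(J))/a = (-3 + 1/(1 + 0) - 287/(1 + 0)²)/49132 = (-3 + 1/1 - 287/1²)*(1/49132) = (-3 + 1 - 287*1)*(1/49132) = (-3 + 1 - 287)*(1/49132) = -289*1/49132 = -289/49132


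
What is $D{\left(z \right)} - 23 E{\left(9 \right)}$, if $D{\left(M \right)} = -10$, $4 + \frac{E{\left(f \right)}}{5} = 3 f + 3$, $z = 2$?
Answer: $-3000$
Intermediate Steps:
$E{\left(f \right)} = -5 + 15 f$ ($E{\left(f \right)} = -20 + 5 \left(3 f + 3\right) = -20 + 5 \left(3 + 3 f\right) = -20 + \left(15 + 15 f\right) = -5 + 15 f$)
$D{\left(z \right)} - 23 E{\left(9 \right)} = -10 - 23 \left(-5 + 15 \cdot 9\right) = -10 - 23 \left(-5 + 135\right) = -10 - 2990 = -3000$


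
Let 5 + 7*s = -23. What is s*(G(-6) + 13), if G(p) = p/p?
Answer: -56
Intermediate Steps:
G(p) = 1
s = -4 (s = -5/7 + (⅐)*(-23) = -5/7 - 23/7 = -4)
s*(G(-6) + 13) = -4*(1 + 13) = -4*14 = -56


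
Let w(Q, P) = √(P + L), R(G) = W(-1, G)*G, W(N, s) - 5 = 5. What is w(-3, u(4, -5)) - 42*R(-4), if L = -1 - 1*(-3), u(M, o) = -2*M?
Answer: 1680 + I*√6 ≈ 1680.0 + 2.4495*I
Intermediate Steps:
W(N, s) = 10 (W(N, s) = 5 + 5 = 10)
L = 2 (L = -1 + 3 = 2)
R(G) = 10*G
w(Q, P) = √(2 + P) (w(Q, P) = √(P + 2) = √(2 + P))
w(-3, u(4, -5)) - 42*R(-4) = √(2 - 2*4) - 420*(-4) = √(2 - 8) - 42*(-40) = √(-6) + 1680 = I*√6 + 1680 = 1680 + I*√6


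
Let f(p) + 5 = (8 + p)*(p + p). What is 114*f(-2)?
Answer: -3306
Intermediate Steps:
f(p) = -5 + 2*p*(8 + p) (f(p) = -5 + (8 + p)*(p + p) = -5 + (8 + p)*(2*p) = -5 + 2*p*(8 + p))
114*f(-2) = 114*(-5 + 2*(-2)² + 16*(-2)) = 114*(-5 + 2*4 - 32) = 114*(-5 + 8 - 32) = 114*(-29) = -3306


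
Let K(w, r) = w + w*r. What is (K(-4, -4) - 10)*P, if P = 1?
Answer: 2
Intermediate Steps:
K(w, r) = w + r*w
(K(-4, -4) - 10)*P = (-4*(1 - 4) - 10)*1 = (-4*(-3) - 10)*1 = (12 - 10)*1 = 2*1 = 2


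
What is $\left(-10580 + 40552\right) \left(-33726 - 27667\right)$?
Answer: $-1840070996$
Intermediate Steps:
$\left(-10580 + 40552\right) \left(-33726 - 27667\right) = 29972 \left(-61393\right) = -1840070996$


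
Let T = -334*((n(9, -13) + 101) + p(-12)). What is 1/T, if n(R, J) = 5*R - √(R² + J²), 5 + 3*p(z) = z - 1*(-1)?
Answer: -633/29364278 - 45*√10/58728556 ≈ -2.3980e-5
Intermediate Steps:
p(z) = -4/3 + z/3 (p(z) = -5/3 + (z - 1*(-1))/3 = -5/3 + (z + 1)/3 = -5/3 + (1 + z)/3 = -5/3 + (⅓ + z/3) = -4/3 + z/3)
n(R, J) = -√(J² + R²) + 5*R (n(R, J) = 5*R - √(J² + R²) = -√(J² + R²) + 5*R)
T = -140948/3 + 1670*√10 (T = -334*(((-√((-13)² + 9²) + 5*9) + 101) + (-4/3 + (⅓)*(-12))) = -334*(((-√(169 + 81) + 45) + 101) + (-4/3 - 4)) = -334*(((-√250 + 45) + 101) - 16/3) = -334*(((-5*√10 + 45) + 101) - 16/3) = -334*(((45 - 5*√10) + 101) - 16/3) = -334*((146 - 5*√10) - 16/3) = -334*(422/3 - 5*√10) = -140948/3 + 1670*√10 ≈ -41702.)
1/T = 1/(-140948/3 + 1670*√10)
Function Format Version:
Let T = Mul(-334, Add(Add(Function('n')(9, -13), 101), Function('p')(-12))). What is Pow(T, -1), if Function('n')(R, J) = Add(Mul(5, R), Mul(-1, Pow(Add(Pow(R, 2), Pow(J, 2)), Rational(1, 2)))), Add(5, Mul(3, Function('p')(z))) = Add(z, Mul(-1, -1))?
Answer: Add(Rational(-633, 29364278), Mul(Rational(-45, 58728556), Pow(10, Rational(1, 2)))) ≈ -2.3980e-5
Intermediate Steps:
Function('p')(z) = Add(Rational(-4, 3), Mul(Rational(1, 3), z)) (Function('p')(z) = Add(Rational(-5, 3), Mul(Rational(1, 3), Add(z, Mul(-1, -1)))) = Add(Rational(-5, 3), Mul(Rational(1, 3), Add(z, 1))) = Add(Rational(-5, 3), Mul(Rational(1, 3), Add(1, z))) = Add(Rational(-5, 3), Add(Rational(1, 3), Mul(Rational(1, 3), z))) = Add(Rational(-4, 3), Mul(Rational(1, 3), z)))
Function('n')(R, J) = Add(Mul(-1, Pow(Add(Pow(J, 2), Pow(R, 2)), Rational(1, 2))), Mul(5, R)) (Function('n')(R, J) = Add(Mul(5, R), Mul(-1, Pow(Add(Pow(J, 2), Pow(R, 2)), Rational(1, 2)))) = Add(Mul(-1, Pow(Add(Pow(J, 2), Pow(R, 2)), Rational(1, 2))), Mul(5, R)))
T = Add(Rational(-140948, 3), Mul(1670, Pow(10, Rational(1, 2)))) (T = Mul(-334, Add(Add(Add(Mul(-1, Pow(Add(Pow(-13, 2), Pow(9, 2)), Rational(1, 2))), Mul(5, 9)), 101), Add(Rational(-4, 3), Mul(Rational(1, 3), -12)))) = Mul(-334, Add(Add(Add(Mul(-1, Pow(Add(169, 81), Rational(1, 2))), 45), 101), Add(Rational(-4, 3), -4))) = Mul(-334, Add(Add(Add(Mul(-1, Pow(250, Rational(1, 2))), 45), 101), Rational(-16, 3))) = Mul(-334, Add(Add(Add(Mul(-1, Mul(5, Pow(10, Rational(1, 2)))), 45), 101), Rational(-16, 3))) = Mul(-334, Add(Add(Add(Mul(-5, Pow(10, Rational(1, 2))), 45), 101), Rational(-16, 3))) = Mul(-334, Add(Add(Add(45, Mul(-5, Pow(10, Rational(1, 2)))), 101), Rational(-16, 3))) = Mul(-334, Add(Add(146, Mul(-5, Pow(10, Rational(1, 2)))), Rational(-16, 3))) = Mul(-334, Add(Rational(422, 3), Mul(-5, Pow(10, Rational(1, 2))))) = Add(Rational(-140948, 3), Mul(1670, Pow(10, Rational(1, 2)))) ≈ -41702.)
Pow(T, -1) = Pow(Add(Rational(-140948, 3), Mul(1670, Pow(10, Rational(1, 2)))), -1)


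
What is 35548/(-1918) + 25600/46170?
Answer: -79607518/4427703 ≈ -17.979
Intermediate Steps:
35548/(-1918) + 25600/46170 = 35548*(-1/1918) + 25600*(1/46170) = -17774/959 + 2560/4617 = -79607518/4427703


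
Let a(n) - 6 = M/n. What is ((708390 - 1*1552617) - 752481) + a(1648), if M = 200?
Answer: -328920587/206 ≈ -1.5967e+6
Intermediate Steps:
a(n) = 6 + 200/n
((708390 - 1*1552617) - 752481) + a(1648) = ((708390 - 1*1552617) - 752481) + (6 + 200/1648) = ((708390 - 1552617) - 752481) + (6 + 200*(1/1648)) = (-844227 - 752481) + (6 + 25/206) = -1596708 + 1261/206 = -328920587/206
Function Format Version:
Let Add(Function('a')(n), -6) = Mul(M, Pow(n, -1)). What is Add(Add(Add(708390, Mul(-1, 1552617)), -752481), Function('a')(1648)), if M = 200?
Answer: Rational(-328920587, 206) ≈ -1.5967e+6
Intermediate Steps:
Function('a')(n) = Add(6, Mul(200, Pow(n, -1)))
Add(Add(Add(708390, Mul(-1, 1552617)), -752481), Function('a')(1648)) = Add(Add(Add(708390, Mul(-1, 1552617)), -752481), Add(6, Mul(200, Pow(1648, -1)))) = Add(Add(Add(708390, -1552617), -752481), Add(6, Mul(200, Rational(1, 1648)))) = Add(Add(-844227, -752481), Add(6, Rational(25, 206))) = Add(-1596708, Rational(1261, 206)) = Rational(-328920587, 206)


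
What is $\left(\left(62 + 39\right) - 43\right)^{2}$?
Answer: $3364$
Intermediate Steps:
$\left(\left(62 + 39\right) - 43\right)^{2} = \left(101 - 43\right)^{2} = 58^{2} = 3364$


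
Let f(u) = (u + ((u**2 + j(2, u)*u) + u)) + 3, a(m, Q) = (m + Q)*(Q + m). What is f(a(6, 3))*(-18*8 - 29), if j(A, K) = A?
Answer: -1191624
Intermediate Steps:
a(m, Q) = (Q + m)**2 (a(m, Q) = (Q + m)*(Q + m) = (Q + m)**2)
f(u) = 3 + u**2 + 4*u (f(u) = (u + ((u**2 + 2*u) + u)) + 3 = (u + (u**2 + 3*u)) + 3 = (u**2 + 4*u) + 3 = 3 + u**2 + 4*u)
f(a(6, 3))*(-18*8 - 29) = (3 + ((3 + 6)**2)**2 + 4*(3 + 6)**2)*(-18*8 - 29) = (3 + (9**2)**2 + 4*9**2)*(-144 - 29) = (3 + 81**2 + 4*81)*(-173) = (3 + 6561 + 324)*(-173) = 6888*(-173) = -1191624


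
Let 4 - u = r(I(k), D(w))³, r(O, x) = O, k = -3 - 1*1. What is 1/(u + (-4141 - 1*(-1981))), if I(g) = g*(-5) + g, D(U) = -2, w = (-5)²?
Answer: -1/6252 ≈ -0.00015995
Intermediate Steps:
w = 25
k = -4 (k = -3 - 1 = -4)
I(g) = -4*g (I(g) = -5*g + g = -4*g)
u = -4092 (u = 4 - (-4*(-4))³ = 4 - 1*16³ = 4 - 1*4096 = 4 - 4096 = -4092)
1/(u + (-4141 - 1*(-1981))) = 1/(-4092 + (-4141 - 1*(-1981))) = 1/(-4092 + (-4141 + 1981)) = 1/(-4092 - 2160) = 1/(-6252) = -1/6252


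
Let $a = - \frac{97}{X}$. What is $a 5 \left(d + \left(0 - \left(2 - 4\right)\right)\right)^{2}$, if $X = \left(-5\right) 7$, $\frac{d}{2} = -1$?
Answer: $0$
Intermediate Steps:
$d = -2$ ($d = 2 \left(-1\right) = -2$)
$X = -35$
$a = \frac{97}{35}$ ($a = - \frac{97}{-35} = \left(-97\right) \left(- \frac{1}{35}\right) = \frac{97}{35} \approx 2.7714$)
$a 5 \left(d + \left(0 - \left(2 - 4\right)\right)\right)^{2} = \frac{97}{35} \cdot 5 \left(-2 + \left(0 - \left(2 - 4\right)\right)\right)^{2} = \frac{97 \left(-2 + \left(0 - -2\right)\right)^{2}}{7} = \frac{97 \left(-2 + \left(0 + 2\right)\right)^{2}}{7} = \frac{97 \left(-2 + 2\right)^{2}}{7} = \frac{97 \cdot 0^{2}}{7} = \frac{97}{7} \cdot 0 = 0$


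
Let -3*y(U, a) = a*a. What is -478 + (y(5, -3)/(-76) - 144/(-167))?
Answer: -6055331/12692 ≈ -477.10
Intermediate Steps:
y(U, a) = -a²/3 (y(U, a) = -a*a/3 = -a²/3)
-478 + (y(5, -3)/(-76) - 144/(-167)) = -478 + (-⅓*(-3)²/(-76) - 144/(-167)) = -478 + (-⅓*9*(-1/76) - 144*(-1/167)) = -478 + (-3*(-1/76) + 144/167) = -478 + (3/76 + 144/167) = -478 + 11445/12692 = -6055331/12692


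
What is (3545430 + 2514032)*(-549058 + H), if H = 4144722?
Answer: 21787789372768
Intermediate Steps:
(3545430 + 2514032)*(-549058 + H) = (3545430 + 2514032)*(-549058 + 4144722) = 6059462*3595664 = 21787789372768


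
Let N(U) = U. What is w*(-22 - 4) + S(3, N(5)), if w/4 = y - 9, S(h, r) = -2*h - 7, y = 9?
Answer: -13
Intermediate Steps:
S(h, r) = -7 - 2*h
w = 0 (w = 4*(9 - 9) = 4*0 = 0)
w*(-22 - 4) + S(3, N(5)) = 0*(-22 - 4) + (-7 - 2*3) = 0*(-26) + (-7 - 6) = 0 - 13 = -13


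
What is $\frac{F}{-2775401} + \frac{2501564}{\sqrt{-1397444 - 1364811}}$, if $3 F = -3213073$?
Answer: $\frac{3213073}{8326203} - \frac{2501564 i \sqrt{2762255}}{2762255} \approx 0.3859 - 1505.2 i$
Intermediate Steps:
$F = - \frac{3213073}{3}$ ($F = \frac{1}{3} \left(-3213073\right) = - \frac{3213073}{3} \approx -1.071 \cdot 10^{6}$)
$\frac{F}{-2775401} + \frac{2501564}{\sqrt{-1397444 - 1364811}} = - \frac{3213073}{3 \left(-2775401\right)} + \frac{2501564}{\sqrt{-1397444 - 1364811}} = \left(- \frac{3213073}{3}\right) \left(- \frac{1}{2775401}\right) + \frac{2501564}{\sqrt{-2762255}} = \frac{3213073}{8326203} + \frac{2501564}{i \sqrt{2762255}} = \frac{3213073}{8326203} + 2501564 \left(- \frac{i \sqrt{2762255}}{2762255}\right) = \frac{3213073}{8326203} - \frac{2501564 i \sqrt{2762255}}{2762255}$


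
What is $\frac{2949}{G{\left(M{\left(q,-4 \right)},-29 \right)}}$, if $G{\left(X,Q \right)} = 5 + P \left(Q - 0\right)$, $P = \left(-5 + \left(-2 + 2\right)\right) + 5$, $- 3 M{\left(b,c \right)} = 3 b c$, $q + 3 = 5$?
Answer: $\frac{2949}{5} \approx 589.8$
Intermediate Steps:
$q = 2$ ($q = -3 + 5 = 2$)
$M{\left(b,c \right)} = - b c$ ($M{\left(b,c \right)} = - \frac{3 b c}{3} = - b c$)
$P = 0$ ($P = \left(-5 + 0\right) + 5 = -5 + 5 = 0$)
$G{\left(X,Q \right)} = 5$ ($G{\left(X,Q \right)} = 5 + 0 \left(Q - 0\right) = 5 + 0 \left(Q + 0\right) = 5 + 0 Q = 5 + 0 = 5$)
$\frac{2949}{G{\left(M{\left(q,-4 \right)},-29 \right)}} = \frac{2949}{5}$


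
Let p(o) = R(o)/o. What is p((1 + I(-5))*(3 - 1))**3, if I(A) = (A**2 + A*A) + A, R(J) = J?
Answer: 1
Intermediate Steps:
I(A) = A + 2*A**2 (I(A) = (A**2 + A**2) + A = 2*A**2 + A = A + 2*A**2)
p(o) = 1 (p(o) = o/o = 1)
p((1 + I(-5))*(3 - 1))**3 = 1**3 = 1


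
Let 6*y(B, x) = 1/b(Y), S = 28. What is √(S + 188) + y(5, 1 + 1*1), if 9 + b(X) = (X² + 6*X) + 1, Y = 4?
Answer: 1/192 + 6*√6 ≈ 14.702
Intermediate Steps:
b(X) = -8 + X² + 6*X (b(X) = -9 + ((X² + 6*X) + 1) = -9 + (1 + X² + 6*X) = -8 + X² + 6*X)
y(B, x) = 1/192 (y(B, x) = 1/(6*(-8 + 4² + 6*4)) = 1/(6*(-8 + 16 + 24)) = (⅙)/32 = (⅙)*(1/32) = 1/192)
√(S + 188) + y(5, 1 + 1*1) = √(28 + 188) + 1/192 = √216 + 1/192 = 6*√6 + 1/192 = 1/192 + 6*√6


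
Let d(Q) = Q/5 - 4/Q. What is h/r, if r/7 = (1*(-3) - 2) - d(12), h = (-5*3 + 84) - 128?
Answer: 885/742 ≈ 1.1927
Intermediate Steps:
d(Q) = -4/Q + Q/5 (d(Q) = Q*(⅕) - 4/Q = Q/5 - 4/Q = -4/Q + Q/5)
h = -59 (h = (-15 + 84) - 128 = 69 - 128 = -59)
r = -742/15 (r = 7*((1*(-3) - 2) - (-4/12 + (⅕)*12)) = 7*((-3 - 2) - (-4*1/12 + 12/5)) = 7*(-5 - (-⅓ + 12/5)) = 7*(-5 - 1*31/15) = 7*(-5 - 31/15) = 7*(-106/15) = -742/15 ≈ -49.467)
h/r = -59/(-742/15) = -59*(-15/742) = 885/742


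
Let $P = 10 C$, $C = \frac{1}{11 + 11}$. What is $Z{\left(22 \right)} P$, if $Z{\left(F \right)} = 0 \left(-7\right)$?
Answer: $0$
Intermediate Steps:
$C = \frac{1}{22} \approx 0.045455$
$Z{\left(F \right)} = 0$
$P = \frac{5}{11}$ ($P = 10 \cdot \frac{1}{22} = \frac{5}{11} \approx 0.45455$)
$Z{\left(22 \right)} P = 0 \cdot \frac{5}{11} = 0$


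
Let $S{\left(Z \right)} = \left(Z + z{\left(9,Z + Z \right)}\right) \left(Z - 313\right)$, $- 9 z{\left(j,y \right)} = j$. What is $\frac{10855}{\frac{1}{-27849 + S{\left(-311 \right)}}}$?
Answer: $1811037345$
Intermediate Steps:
$z{\left(j,y \right)} = - \frac{j}{9}$
$S{\left(Z \right)} = \left(-1 + Z\right) \left(-313 + Z\right)$ ($S{\left(Z \right)} = \left(Z - 1\right) \left(Z - 313\right) = \left(Z - 1\right) \left(-313 + Z\right) = \left(-1 + Z\right) \left(-313 + Z\right)$)
$\frac{10855}{\frac{1}{-27849 + S{\left(-311 \right)}}} = \frac{10855}{\frac{1}{-27849 + \left(313 + \left(-311\right)^{2} - -97654\right)}} = \frac{10855}{\frac{1}{-27849 + \left(313 + 96721 + 97654\right)}} = \frac{10855}{\frac{1}{-27849 + 194688}} = \frac{10855}{\frac{1}{166839}} = 10855 \frac{1}{\frac{1}{166839}} = 10855 \cdot 166839 = 1811037345$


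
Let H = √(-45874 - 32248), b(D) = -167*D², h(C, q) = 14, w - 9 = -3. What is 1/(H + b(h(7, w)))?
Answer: -16366/535730973 - I*√78122/1071461946 ≈ -3.0549e-5 - 2.6086e-7*I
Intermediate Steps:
w = 6 (w = 9 - 3 = 6)
H = I*√78122 (H = √(-78122) = I*√78122 ≈ 279.5*I)
1/(H + b(h(7, w))) = 1/(I*√78122 - 167*14²) = 1/(I*√78122 - 167*196) = 1/(I*√78122 - 32732) = 1/(-32732 + I*√78122)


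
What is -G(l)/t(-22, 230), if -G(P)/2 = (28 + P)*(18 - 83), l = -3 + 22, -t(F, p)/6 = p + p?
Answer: 611/276 ≈ 2.2138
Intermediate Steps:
t(F, p) = -12*p (t(F, p) = -6*(p + p) = -12*p)
l = 19
G(P) = 3640 + 130*P (G(P) = -2*(28 + P)*(18 - 83) = -2*(28 + P)*(-65) = -2*(-1820 - 65*P) = 3640 + 130*P)
-G(l)/t(-22, 230) = -(3640 + 130*19)/((-12*230)) = -(3640 + 2470)/(-2760) = -6110*(-1)/2760 = -1*(-611/276) = 611/276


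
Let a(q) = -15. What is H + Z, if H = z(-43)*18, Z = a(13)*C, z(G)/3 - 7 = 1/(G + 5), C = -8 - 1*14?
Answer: 13425/19 ≈ 706.58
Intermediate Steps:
C = -22 (C = -8 - 14 = -22)
z(G) = 21 + 3/(5 + G) (z(G) = 21 + 3/(G + 5) = 21 + 3/(5 + G))
Z = 330 (Z = -15*(-22) = 330)
H = 7155/19 (H = (3*(36 + 7*(-43))/(5 - 43))*18 = (3*(36 - 301)/(-38))*18 = (3*(-1/38)*(-265))*18 = (795/38)*18 = 7155/19 ≈ 376.58)
H + Z = 7155/19 + 330 = 13425/19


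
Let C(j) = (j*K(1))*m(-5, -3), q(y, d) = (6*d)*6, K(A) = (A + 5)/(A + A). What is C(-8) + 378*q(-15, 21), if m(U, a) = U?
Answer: 285888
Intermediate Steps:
K(A) = (5 + A)/(2*A) (K(A) = (5 + A)/((2*A)) = (5 + A)*(1/(2*A)) = (5 + A)/(2*A))
q(y, d) = 36*d
C(j) = -15*j (C(j) = (j*((½)*(5 + 1)/1))*(-5) = (j*((½)*1*6))*(-5) = (j*3)*(-5) = (3*j)*(-5) = -15*j)
C(-8) + 378*q(-15, 21) = -15*(-8) + 378*(36*21) = 120 + 378*756 = 120 + 285768 = 285888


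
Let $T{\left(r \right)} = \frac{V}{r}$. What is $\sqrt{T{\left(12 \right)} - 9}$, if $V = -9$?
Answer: $\frac{i \sqrt{39}}{2} \approx 3.1225 i$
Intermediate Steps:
$T{\left(r \right)} = - \frac{9}{r}$
$\sqrt{T{\left(12 \right)} - 9} = \sqrt{- \frac{9}{12} - 9} = \sqrt{\left(-9\right) \frac{1}{12} - 9} = \sqrt{- \frac{3}{4} - 9} = \sqrt{- \frac{39}{4}} = \frac{i \sqrt{39}}{2}$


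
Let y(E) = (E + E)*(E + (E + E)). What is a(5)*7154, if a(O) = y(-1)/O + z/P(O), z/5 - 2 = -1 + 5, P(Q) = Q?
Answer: 257544/5 ≈ 51509.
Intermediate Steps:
y(E) = 6*E² (y(E) = (2*E)*(E + 2*E) = (2*E)*(3*E) = 6*E²)
z = 30 (z = 10 + 5*(-1 + 5) = 10 + 5*4 = 10 + 20 = 30)
a(O) = 36/O (a(O) = (6*(-1)²)/O + 30/O = (6*1)/O + 30/O = 6/O + 30/O = 36/O)
a(5)*7154 = (36/5)*7154 = 257544/5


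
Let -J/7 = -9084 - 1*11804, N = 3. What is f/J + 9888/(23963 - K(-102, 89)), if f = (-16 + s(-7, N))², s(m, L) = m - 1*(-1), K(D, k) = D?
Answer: 364357817/879672010 ≈ 0.41420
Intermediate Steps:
s(m, L) = 1 + m (s(m, L) = m + 1 = 1 + m)
f = 484 (f = (-16 + (1 - 7))² = (-16 - 6)² = (-22)² = 484)
J = 146216 (J = -7*(-9084 - 1*11804) = -7*(-9084 - 11804) = -7*(-20888) = 146216)
f/J + 9888/(23963 - K(-102, 89)) = 484/146216 + 9888/(23963 - 1*(-102)) = 484*(1/146216) + 9888/(23963 + 102) = 121/36554 + 9888/24065 = 364357817/879672010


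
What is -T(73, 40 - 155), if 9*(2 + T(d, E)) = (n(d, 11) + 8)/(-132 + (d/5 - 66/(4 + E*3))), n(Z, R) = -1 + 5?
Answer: 109622/54501 ≈ 2.0114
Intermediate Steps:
n(Z, R) = 4
T(d, E) = -2 + 4/(3*(-132 - 66/(4 + 3*E) + d/5)) (T(d, E) = -2 + ((4 + 8)/(-132 + (d/5 - 66/(4 + E*3))))/9 = -2 + (12/(-132 + (d*(⅕) - 66/(4 + 3*E))))/9 = -2 + (12/(-132 + (d/5 - 66/(4 + 3*E))))/9 = -2 + (12/(-132 + (-66/(4 + 3*E) + d/5)))/9 = -2 + (12/(-132 - 66/(4 + 3*E) + d/5))/9 = -2 + 4/(3*(-132 - 66/(4 + 3*E) + d/5)))
-T(73, 40 - 155) = -2*(8950 - 12*73 + 5970*(40 - 155) - 9*(40 - 155)*73)/(3*(-2970 - 1980*(40 - 155) + 4*73 + 3*(40 - 155)*73)) = -2*(8950 - 876 + 5970*(-115) - 9*(-115)*73)/(3*(-2970 - 1980*(-115) + 292 + 3*(-115)*73)) = -2*(8950 - 876 - 686550 + 75555)/(3*(-2970 + 227700 + 292 - 25185)) = -2*(-602921)/(3*199837) = -1*(-109622/54501) = 109622/54501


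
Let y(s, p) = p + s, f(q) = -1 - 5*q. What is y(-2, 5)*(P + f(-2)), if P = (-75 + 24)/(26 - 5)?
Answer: 138/7 ≈ 19.714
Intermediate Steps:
P = -17/7 (P = -51/21 = -51*1/21 = -17/7 ≈ -2.4286)
y(-2, 5)*(P + f(-2)) = (5 - 2)*(-17/7 + (-1 - 5*(-2))) = 3*(-17/7 + (-1 + 10)) = 3*(-17/7 + 9) = 3*(46/7) = 138/7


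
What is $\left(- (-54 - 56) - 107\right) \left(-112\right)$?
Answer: $-336$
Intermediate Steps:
$\left(- (-54 - 56) - 107\right) \left(-112\right) = \left(\left(-1\right) \left(-110\right) - 107\right) \left(-112\right) = \left(110 - 107\right) \left(-112\right) = 3 \left(-112\right) = -336$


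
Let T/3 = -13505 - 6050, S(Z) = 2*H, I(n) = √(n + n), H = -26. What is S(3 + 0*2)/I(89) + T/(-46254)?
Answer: 19555/15418 - 26*√178/89 ≈ -2.6292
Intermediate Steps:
I(n) = √2*√n (I(n) = √(2*n) = √2*√n)
S(Z) = -52 (S(Z) = 2*(-26) = -52)
T = -58665 (T = 3*(-13505 - 6050) = 3*(-19555) = -58665)
S(3 + 0*2)/I(89) + T/(-46254) = -52*√178/178 - 58665/(-46254) = -52*√178/178 - 58665*(-1/46254) = -26*√178/89 + 19555/15418 = 19555/15418 - 26*√178/89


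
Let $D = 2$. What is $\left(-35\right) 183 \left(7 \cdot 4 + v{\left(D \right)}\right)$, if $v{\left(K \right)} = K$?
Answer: $-192150$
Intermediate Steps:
$\left(-35\right) 183 \left(7 \cdot 4 + v{\left(D \right)}\right) = \left(-35\right) 183 \left(7 \cdot 4 + 2\right) = - 6405 \left(28 + 2\right) = \left(-6405\right) 30 = -192150$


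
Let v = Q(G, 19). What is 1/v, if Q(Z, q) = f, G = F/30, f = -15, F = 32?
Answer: -1/15 ≈ -0.066667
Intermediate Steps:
G = 16/15 (G = 32/30 = 32*(1/30) = 16/15 ≈ 1.0667)
Q(Z, q) = -15
v = -15
1/v = 1/(-15) = -1/15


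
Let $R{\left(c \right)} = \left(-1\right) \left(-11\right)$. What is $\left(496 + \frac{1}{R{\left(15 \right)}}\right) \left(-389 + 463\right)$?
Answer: $\frac{403818}{11} \approx 36711.0$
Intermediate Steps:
$R{\left(c \right)} = 11$
$\left(496 + \frac{1}{R{\left(15 \right)}}\right) \left(-389 + 463\right) = \left(496 + \frac{1}{11}\right) \left(-389 + 463\right) = \left(496 + \frac{1}{11}\right) 74 = \frac{5457}{11} \cdot 74 = \frac{403818}{11}$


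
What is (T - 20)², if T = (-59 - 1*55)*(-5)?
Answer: 302500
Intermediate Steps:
T = 570 (T = (-59 - 55)*(-5) = -114*(-5) = 570)
(T - 20)² = (570 - 20)² = 550² = 302500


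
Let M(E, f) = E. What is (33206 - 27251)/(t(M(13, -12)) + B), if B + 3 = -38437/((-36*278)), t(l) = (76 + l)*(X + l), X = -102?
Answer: -11919528/15852991 ≈ -0.75188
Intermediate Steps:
t(l) = (-102 + l)*(76 + l) (t(l) = (76 + l)*(-102 + l) = (-102 + l)*(76 + l))
B = 8413/10008 (B = -3 - 38437/((-36*278)) = -3 - 38437/(-10008) = -3 - 38437*(-1/10008) = -3 + 38437/10008 = 8413/10008 ≈ 0.84063)
(33206 - 27251)/(t(M(13, -12)) + B) = (33206 - 27251)/((-7752 + 13² - 26*13) + 8413/10008) = 5955/((-7752 + 169 - 338) + 8413/10008) = 5955/(-7921 + 8413/10008) = 5955/(-79264955/10008) = 5955*(-10008/79264955) = -11919528/15852991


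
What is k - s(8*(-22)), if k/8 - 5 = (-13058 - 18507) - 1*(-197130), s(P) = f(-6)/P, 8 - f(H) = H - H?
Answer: 29140321/22 ≈ 1.3246e+6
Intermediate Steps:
f(H) = 8 (f(H) = 8 - (H - H) = 8 - 1*0 = 8 + 0 = 8)
s(P) = 8/P
k = 1324560 (k = 40 + 8*((-13058 - 18507) - 1*(-197130)) = 40 + 8*(-31565 + 197130) = 40 + 8*165565 = 40 + 1324520 = 1324560)
k - s(8*(-22)) = 1324560 - 8/(8*(-22)) = 1324560 - 8/(-176) = 1324560 - 8*(-1)/176 = 1324560 - 1*(-1/22) = 1324560 + 1/22 = 29140321/22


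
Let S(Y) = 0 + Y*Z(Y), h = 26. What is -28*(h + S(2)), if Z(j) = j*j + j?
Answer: -1064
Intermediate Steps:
Z(j) = j + j**2 (Z(j) = j**2 + j = j + j**2)
S(Y) = Y**2*(1 + Y) (S(Y) = 0 + Y*(Y*(1 + Y)) = 0 + Y**2*(1 + Y) = Y**2*(1 + Y))
-28*(h + S(2)) = -28*(26 + 2**2*(1 + 2)) = -28*(26 + 4*3) = -28*(26 + 12) = -28*38 = -1064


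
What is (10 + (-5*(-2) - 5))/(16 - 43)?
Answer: -5/9 ≈ -0.55556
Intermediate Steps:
(10 + (-5*(-2) - 5))/(16 - 43) = (10 + (10 - 5))/(-27) = -(10 + 5)/27 = -1/27*15 = -5/9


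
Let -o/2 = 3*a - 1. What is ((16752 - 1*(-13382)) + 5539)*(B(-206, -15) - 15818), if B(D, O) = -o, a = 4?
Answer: -563490708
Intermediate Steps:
o = -22 (o = -2*(3*4 - 1) = -2*(12 - 1) = -2*11 = -22)
B(D, O) = 22 (B(D, O) = -1*(-22) = 22)
((16752 - 1*(-13382)) + 5539)*(B(-206, -15) - 15818) = ((16752 - 1*(-13382)) + 5539)*(22 - 15818) = ((16752 + 13382) + 5539)*(-15796) = (30134 + 5539)*(-15796) = 35673*(-15796) = -563490708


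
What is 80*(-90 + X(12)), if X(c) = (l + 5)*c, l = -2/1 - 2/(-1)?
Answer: -2400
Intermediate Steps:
l = 0 (l = -2*1 - 2*(-1) = -2 + 2 = 0)
X(c) = 5*c (X(c) = (0 + 5)*c = 5*c)
80*(-90 + X(12)) = 80*(-90 + 5*12) = 80*(-90 + 60) = 80*(-30) = -2400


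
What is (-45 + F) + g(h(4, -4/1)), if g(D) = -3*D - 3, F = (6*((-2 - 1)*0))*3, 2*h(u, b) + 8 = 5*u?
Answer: -66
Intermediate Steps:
h(u, b) = -4 + 5*u/2 (h(u, b) = -4 + (5*u)/2 = -4 + 5*u/2)
F = 0 (F = (6*(-3*0))*3 = (6*0)*3 = 0*3 = 0)
g(D) = -3 - 3*D
(-45 + F) + g(h(4, -4/1)) = (-45 + 0) + (-3 - 3*(-4 + (5/2)*4)) = -45 + (-3 - 3*(-4 + 10)) = -45 + (-3 - 3*6) = -45 + (-3 - 18) = -45 - 21 = -66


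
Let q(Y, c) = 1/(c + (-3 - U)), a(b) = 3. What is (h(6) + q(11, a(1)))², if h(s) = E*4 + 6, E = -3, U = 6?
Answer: 1369/36 ≈ 38.028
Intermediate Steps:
q(Y, c) = 1/(-9 + c) (q(Y, c) = 1/(c + (-3 - 1*6)) = 1/(c + (-3 - 6)) = 1/(c - 9) = 1/(-9 + c))
h(s) = -6 (h(s) = -3*4 + 6 = -12 + 6 = -6)
(h(6) + q(11, a(1)))² = (-6 + 1/(-9 + 3))² = (-6 + 1/(-6))² = (-6 - ⅙)² = (-37/6)² = 1369/36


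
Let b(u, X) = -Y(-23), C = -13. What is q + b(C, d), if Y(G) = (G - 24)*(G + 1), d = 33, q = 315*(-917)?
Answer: -289889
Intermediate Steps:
q = -288855
Y(G) = (1 + G)*(-24 + G) (Y(G) = (-24 + G)*(1 + G) = (1 + G)*(-24 + G))
b(u, X) = -1034 (b(u, X) = -(-24 + (-23)**2 - 23*(-23)) = -(-24 + 529 + 529) = -1*1034 = -1034)
q + b(C, d) = -288855 - 1034 = -289889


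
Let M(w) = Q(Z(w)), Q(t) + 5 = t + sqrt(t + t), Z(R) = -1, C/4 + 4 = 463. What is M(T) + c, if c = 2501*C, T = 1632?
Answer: 4591830 + I*sqrt(2) ≈ 4.5918e+6 + 1.4142*I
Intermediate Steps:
C = 1836 (C = -16 + 4*463 = -16 + 1852 = 1836)
c = 4591836 (c = 2501*1836 = 4591836)
Q(t) = -5 + t + sqrt(2)*sqrt(t) (Q(t) = -5 + (t + sqrt(t + t)) = -5 + (t + sqrt(2*t)) = -5 + (t + sqrt(2)*sqrt(t)) = -5 + t + sqrt(2)*sqrt(t))
M(w) = -6 + I*sqrt(2) (M(w) = -5 - 1 + sqrt(2)*sqrt(-1) = -5 - 1 + sqrt(2)*I = -5 - 1 + I*sqrt(2) = -6 + I*sqrt(2))
M(T) + c = (-6 + I*sqrt(2)) + 4591836 = 4591830 + I*sqrt(2)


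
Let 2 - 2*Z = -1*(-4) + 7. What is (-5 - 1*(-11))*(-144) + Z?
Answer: -1737/2 ≈ -868.50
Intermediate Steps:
Z = -9/2 (Z = 1 - (-1*(-4) + 7)/2 = 1 - (4 + 7)/2 = 1 - ½*11 = 1 - 11/2 = -9/2 ≈ -4.5000)
(-5 - 1*(-11))*(-144) + Z = (-5 - 1*(-11))*(-144) - 9/2 = (-5 + 11)*(-144) - 9/2 = 6*(-144) - 9/2 = -864 - 9/2 = -1737/2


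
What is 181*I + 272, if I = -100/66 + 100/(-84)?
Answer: -50293/231 ≈ -217.72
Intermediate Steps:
I = -625/231 (I = -100*1/66 + 100*(-1/84) = -50/33 - 25/21 = -625/231 ≈ -2.7056)
181*I + 272 = 181*(-625/231) + 272 = -113125/231 + 272 = -50293/231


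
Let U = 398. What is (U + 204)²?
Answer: 362404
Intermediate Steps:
(U + 204)² = (398 + 204)² = 602² = 362404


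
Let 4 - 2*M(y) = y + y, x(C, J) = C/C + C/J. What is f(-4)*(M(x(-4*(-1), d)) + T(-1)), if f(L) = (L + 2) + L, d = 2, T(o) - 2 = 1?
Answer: -12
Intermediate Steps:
T(o) = 3 (T(o) = 2 + 1 = 3)
f(L) = 2 + 2*L (f(L) = (2 + L) + L = 2 + 2*L)
x(C, J) = 1 + C/J
M(y) = 2 - y (M(y) = 2 - (y + y)/2 = 2 - y)
f(-4)*(M(x(-4*(-1), d)) + T(-1)) = (2 + 2*(-4))*((2 - (-4*(-1) + 2)/2) + 3) = (2 - 8)*((2 - (4 + 2)/2) + 3) = -6*((2 - 6/2) + 3) = -6*((2 - 1*3) + 3) = -6*((2 - 3) + 3) = -6*(-1 + 3) = -6*2 = -12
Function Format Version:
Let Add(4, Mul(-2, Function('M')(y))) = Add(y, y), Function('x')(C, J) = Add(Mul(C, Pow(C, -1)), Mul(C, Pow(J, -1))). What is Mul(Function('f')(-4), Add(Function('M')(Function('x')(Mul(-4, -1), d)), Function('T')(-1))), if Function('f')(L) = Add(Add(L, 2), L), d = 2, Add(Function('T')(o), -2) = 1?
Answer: -12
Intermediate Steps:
Function('T')(o) = 3 (Function('T')(o) = Add(2, 1) = 3)
Function('f')(L) = Add(2, Mul(2, L)) (Function('f')(L) = Add(Add(2, L), L) = Add(2, Mul(2, L)))
Function('x')(C, J) = Add(1, Mul(C, Pow(J, -1)))
Function('M')(y) = Add(2, Mul(-1, y)) (Function('M')(y) = Add(2, Mul(Rational(-1, 2), Add(y, y))) = Add(2, Mul(Rational(-1, 2), Mul(2, y))) = Add(2, Mul(-1, y)))
Mul(Function('f')(-4), Add(Function('M')(Function('x')(Mul(-4, -1), d)), Function('T')(-1))) = Mul(Add(2, Mul(2, -4)), Add(Add(2, Mul(-1, Mul(Pow(2, -1), Add(Mul(-4, -1), 2)))), 3)) = Mul(Add(2, -8), Add(Add(2, Mul(-1, Mul(Rational(1, 2), Add(4, 2)))), 3)) = Mul(-6, Add(Add(2, Mul(-1, Mul(Rational(1, 2), 6))), 3)) = Mul(-6, Add(Add(2, Mul(-1, 3)), 3)) = Mul(-6, Add(Add(2, -3), 3)) = Mul(-6, Add(-1, 3)) = Mul(-6, 2) = -12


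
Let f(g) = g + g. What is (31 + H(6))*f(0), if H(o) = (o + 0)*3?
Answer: 0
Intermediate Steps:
f(g) = 2*g
H(o) = 3*o (H(o) = o*3 = 3*o)
(31 + H(6))*f(0) = (31 + 3*6)*(2*0) = (31 + 18)*0 = 49*0 = 0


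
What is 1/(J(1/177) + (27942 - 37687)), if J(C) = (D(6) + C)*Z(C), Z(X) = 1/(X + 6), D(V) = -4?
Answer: -1063/10359642 ≈ -0.00010261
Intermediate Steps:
Z(X) = 1/(6 + X)
J(C) = (-4 + C)/(6 + C)
1/(J(1/177) + (27942 - 37687)) = 1/((-4 + 1/177)/(6 + 1/177) + (27942 - 37687)) = 1/((-4 + 1/177)/(6 + 1/177) - 9745) = 1/(-707/177/(1063/177) - 9745) = 1/((177/1063)*(-707/177) - 9745) = 1/(-707/1063 - 9745) = 1/(-10359642/1063) = -1063/10359642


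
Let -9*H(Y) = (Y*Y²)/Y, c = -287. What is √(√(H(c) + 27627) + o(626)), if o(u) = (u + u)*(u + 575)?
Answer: √(13532868 + 3*√166274)/3 ≈ 1226.3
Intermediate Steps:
o(u) = 2*u*(575 + u) (o(u) = (2*u)*(575 + u) = 2*u*(575 + u))
H(Y) = -Y²/9 (H(Y) = -Y*Y²/(9*Y) = -Y³/(9*Y) = -Y²/9)
√(√(H(c) + 27627) + o(626)) = √(√(-⅑*(-287)² + 27627) + 2*626*(575 + 626)) = √(√(-⅑*82369 + 27627) + 2*626*1201) = √(√(-82369/9 + 27627) + 1503652) = √(√(166274/9) + 1503652) = √(√166274/3 + 1503652) = √(1503652 + √166274/3)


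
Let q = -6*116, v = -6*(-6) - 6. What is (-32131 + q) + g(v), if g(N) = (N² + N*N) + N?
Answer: -30997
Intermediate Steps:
v = 30 (v = 36 - 6 = 30)
g(N) = N + 2*N² (g(N) = (N² + N²) + N = 2*N² + N = N + 2*N²)
q = -696
(-32131 + q) + g(v) = (-32131 - 696) + 30*(1 + 2*30) = -32827 + 30*(1 + 60) = -32827 + 30*61 = -32827 + 1830 = -30997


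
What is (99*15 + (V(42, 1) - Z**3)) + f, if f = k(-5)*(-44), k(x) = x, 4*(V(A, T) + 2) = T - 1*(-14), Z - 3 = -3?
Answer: 6827/4 ≈ 1706.8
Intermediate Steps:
Z = 0 (Z = 3 - 3 = 0)
V(A, T) = 3/2 + T/4 (V(A, T) = -2 + (T - 1*(-14))/4 = -2 + (T + 14)/4 = -2 + (14 + T)/4 = -2 + (7/2 + T/4) = 3/2 + T/4)
f = 220 (f = -5*(-44) = 220)
(99*15 + (V(42, 1) - Z**3)) + f = (99*15 + ((3/2 + (1/4)*1) - 1*0**3)) + 220 = (1485 + ((3/2 + 1/4) - 1*0)) + 220 = (1485 + (7/4 + 0)) + 220 = (1485 + 7/4) + 220 = 5947/4 + 220 = 6827/4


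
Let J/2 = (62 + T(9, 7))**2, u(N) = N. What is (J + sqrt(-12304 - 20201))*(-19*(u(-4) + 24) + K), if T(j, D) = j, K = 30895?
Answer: 307652230 + 30515*I*sqrt(32505) ≈ 3.0765e+8 + 5.5016e+6*I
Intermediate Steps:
J = 10082 (J = 2*(62 + 9)**2 = 2*71**2 = 2*5041 = 10082)
(J + sqrt(-12304 - 20201))*(-19*(u(-4) + 24) + K) = (10082 + sqrt(-12304 - 20201))*(-19*(-4 + 24) + 30895) = (10082 + sqrt(-32505))*(-19*20 + 30895) = (10082 + I*sqrt(32505))*(-380 + 30895) = (10082 + I*sqrt(32505))*30515 = 307652230 + 30515*I*sqrt(32505)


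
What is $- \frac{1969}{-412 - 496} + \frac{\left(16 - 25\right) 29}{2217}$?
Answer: $\frac{1376095}{671012} \approx 2.0508$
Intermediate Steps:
$- \frac{1969}{-412 - 496} + \frac{\left(16 - 25\right) 29}{2217} = - \frac{1969}{-412 - 496} + \left(-9\right) 29 \cdot \frac{1}{2217} = - \frac{1969}{-908} - \frac{87}{739} = \left(-1969\right) \left(- \frac{1}{908}\right) - \frac{87}{739} = \frac{1969}{908} - \frac{87}{739} = \frac{1376095}{671012}$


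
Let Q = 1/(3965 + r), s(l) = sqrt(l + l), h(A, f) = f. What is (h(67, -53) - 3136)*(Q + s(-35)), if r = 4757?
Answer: -3189/8722 - 3189*I*sqrt(70) ≈ -0.36563 - 26681.0*I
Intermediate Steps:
s(l) = sqrt(2)*sqrt(l) (s(l) = sqrt(2*l) = sqrt(2)*sqrt(l))
Q = 1/8722 (Q = 1/(3965 + 4757) = 1/8722 ≈ 0.00011465)
(h(67, -53) - 3136)*(Q + s(-35)) = (-53 - 3136)*(1/8722 + sqrt(2)*sqrt(-35)) = -3189*(1/8722 + sqrt(2)*(I*sqrt(35))) = -3189*(1/8722 + I*sqrt(70)) = -3189/8722 - 3189*I*sqrt(70)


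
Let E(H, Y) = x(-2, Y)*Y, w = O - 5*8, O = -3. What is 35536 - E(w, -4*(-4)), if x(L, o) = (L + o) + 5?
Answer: 35232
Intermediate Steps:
w = -43 (w = -3 - 5*8 = -3 - 40 = -43)
x(L, o) = 5 + L + o
E(H, Y) = Y*(3 + Y) (E(H, Y) = (5 - 2 + Y)*Y = (3 + Y)*Y = Y*(3 + Y))
35536 - E(w, -4*(-4)) = 35536 - (-4*(-4))*(3 - 4*(-4)) = 35536 - 16*(3 + 16) = 35536 - 16*19 = 35536 - 1*304 = 35536 - 304 = 35232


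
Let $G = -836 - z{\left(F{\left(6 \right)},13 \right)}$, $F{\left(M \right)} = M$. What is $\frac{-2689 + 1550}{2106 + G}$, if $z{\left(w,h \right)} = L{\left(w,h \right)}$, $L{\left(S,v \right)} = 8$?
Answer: $- \frac{1139}{1262} \approx -0.90254$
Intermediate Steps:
$z{\left(w,h \right)} = 8$
$G = -844$ ($G = -836 - 8 = -844$)
$\frac{-2689 + 1550}{2106 + G} = \frac{-2689 + 1550}{2106 - 844} = - \frac{1139}{1262}$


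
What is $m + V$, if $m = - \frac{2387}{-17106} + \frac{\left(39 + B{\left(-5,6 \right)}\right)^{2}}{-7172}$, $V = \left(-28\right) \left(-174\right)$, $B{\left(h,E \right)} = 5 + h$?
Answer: $\frac{298854339821}{61342116} \approx 4871.9$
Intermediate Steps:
$V = 4872$
$m = - \frac{4449331}{61342116}$ ($m = - \frac{2387}{-17106} + \frac{\left(39 + \left(5 - 5\right)\right)^{2}}{-7172} = \left(-2387\right) \left(- \frac{1}{17106}\right) + \left(39 + 0\right)^{2} \left(- \frac{1}{7172}\right) = \frac{2387}{17106} + 39^{2} \left(- \frac{1}{7172}\right) = \frac{2387}{17106} + 1521 \left(- \frac{1}{7172}\right) = \frac{2387}{17106} - \frac{1521}{7172} = - \frac{4449331}{61342116} \approx -0.072533$)
$m + V = - \frac{4449331}{61342116} + 4872 = \frac{298854339821}{61342116}$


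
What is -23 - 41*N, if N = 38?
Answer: -1581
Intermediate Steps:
-23 - 41*N = -23 - 41*38 = -23 - 1558 = -1581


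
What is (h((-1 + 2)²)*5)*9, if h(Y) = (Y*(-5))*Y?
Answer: -225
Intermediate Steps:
h(Y) = -5*Y² (h(Y) = (-5*Y)*Y = -5*Y²)
(h((-1 + 2)²)*5)*9 = (-5*(-1 + 2)⁴*5)*9 = (-5*(1²)²*5)*9 = (-5*1²*5)*9 = (-5*1*5)*9 = -5*5*9 = -25*9 = -225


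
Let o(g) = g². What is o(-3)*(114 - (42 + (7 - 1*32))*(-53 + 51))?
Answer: 1332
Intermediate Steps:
o(-3)*(114 - (42 + (7 - 1*32))*(-53 + 51)) = (-3)²*(114 - (42 + (7 - 1*32))*(-53 + 51)) = 9*(114 - (42 + (7 - 32))*(-2)) = 9*(114 - (42 - 25)*(-2)) = 9*(114 - 17*(-2)) = 9*(114 - 1*(-34)) = 9*(114 + 34) = 9*148 = 1332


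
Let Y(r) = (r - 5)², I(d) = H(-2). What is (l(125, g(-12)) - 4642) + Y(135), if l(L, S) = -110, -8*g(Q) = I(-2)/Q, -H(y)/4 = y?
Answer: 12148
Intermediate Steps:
H(y) = -4*y
I(d) = 8 (I(d) = -4*(-2) = 8)
Y(r) = (-5 + r)²
g(Q) = -1/Q
(l(125, g(-12)) - 4642) + Y(135) = (-110 - 4642) + (-5 + 135)² = -4752 + 130² = -4752 + 16900 = 12148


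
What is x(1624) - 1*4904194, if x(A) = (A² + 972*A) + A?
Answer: -686666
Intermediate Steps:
x(A) = A² + 973*A
x(1624) - 1*4904194 = 1624*(973 + 1624) - 1*4904194 = 1624*2597 - 4904194 = 4217528 - 4904194 = -686666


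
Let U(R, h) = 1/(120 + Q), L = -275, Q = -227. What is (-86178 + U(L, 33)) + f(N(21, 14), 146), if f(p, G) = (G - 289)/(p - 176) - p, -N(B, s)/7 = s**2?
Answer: -14046912863/165636 ≈ -84806.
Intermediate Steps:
N(B, s) = -7*s**2
U(R, h) = -1/107 (U(R, h) = 1/(120 - 227) = 1/(-107) = -1/107)
f(p, G) = -p + (-289 + G)/(-176 + p) (f(p, G) = (-289 + G)/(-176 + p) - p = -p + (-289 + G)/(-176 + p))
(-86178 + U(L, 33)) + f(N(21, 14), 146) = (-86178 - 1/107) + (-289 + 146 - (-7*14**2)**2 + 176*(-7*14**2))/(-176 - 7*14**2) = -9221047/107 + (-289 + 146 - (-7*196)**2 + 176*(-7*196))/(-176 - 7*196) = -9221047/107 + (-289 + 146 - 1*(-1372)**2 + 176*(-1372))/(-176 - 1372) = -9221047/107 + (-289 + 146 - 1*1882384 - 241472)/(-1548) = -9221047/107 - (-289 + 146 - 1882384 - 241472)/1548 = -9221047/107 - 1/1548*(-2123999) = -9221047/107 + 2123999/1548 = -14046912863/165636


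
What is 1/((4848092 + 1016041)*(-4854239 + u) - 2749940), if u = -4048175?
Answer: -1/52204942467002 ≈ -1.9155e-14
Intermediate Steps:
1/((4848092 + 1016041)*(-4854239 + u) - 2749940) = 1/((4848092 + 1016041)*(-4854239 - 4048175) - 2749940) = 1/(5864133*(-8902414) - 2749940) = 1/(-52204939717062 - 2749940) = 1/(-52204942467002) = -1/52204942467002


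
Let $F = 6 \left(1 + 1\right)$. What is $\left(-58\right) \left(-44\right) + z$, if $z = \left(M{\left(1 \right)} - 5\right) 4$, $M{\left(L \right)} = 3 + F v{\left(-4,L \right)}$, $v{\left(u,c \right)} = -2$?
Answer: $2448$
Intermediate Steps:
$F = 12$ ($F = 6 \cdot 2 = 12$)
$M{\left(L \right)} = -21$ ($M{\left(L \right)} = 3 + 12 \left(-2\right) = 3 - 24 = -21$)
$z = -104$ ($z = \left(-21 - 5\right) 4 = \left(-26\right) 4 = -104$)
$\left(-58\right) \left(-44\right) + z = \left(-58\right) \left(-44\right) - 104 = 2552 - 104 = 2448$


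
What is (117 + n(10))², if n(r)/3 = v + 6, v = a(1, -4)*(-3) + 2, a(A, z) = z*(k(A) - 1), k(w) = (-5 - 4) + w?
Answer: 33489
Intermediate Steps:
k(w) = -9 + w
a(A, z) = z*(-10 + A) (a(A, z) = z*((-9 + A) - 1) = z*(-10 + A))
v = -106 (v = -4*(-10 + 1)*(-3) + 2 = -4*(-9)*(-3) + 2 = 36*(-3) + 2 = -108 + 2 = -106)
n(r) = -300 (n(r) = 3*(-106 + 6) = 3*(-100) = -300)
(117 + n(10))² = (117 - 300)² = (-183)² = 33489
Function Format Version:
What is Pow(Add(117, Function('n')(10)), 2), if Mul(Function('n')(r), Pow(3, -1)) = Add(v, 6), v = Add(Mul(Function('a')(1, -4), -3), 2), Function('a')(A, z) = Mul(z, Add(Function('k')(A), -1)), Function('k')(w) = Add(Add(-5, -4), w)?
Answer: 33489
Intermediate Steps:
Function('k')(w) = Add(-9, w)
Function('a')(A, z) = Mul(z, Add(-10, A)) (Function('a')(A, z) = Mul(z, Add(Add(-9, A), -1)) = Mul(z, Add(-10, A)))
v = -106 (v = Add(Mul(Mul(-4, Add(-10, 1)), -3), 2) = Add(Mul(Mul(-4, -9), -3), 2) = Add(Mul(36, -3), 2) = Add(-108, 2) = -106)
Function('n')(r) = -300 (Function('n')(r) = Mul(3, Add(-106, 6)) = Mul(3, -100) = -300)
Pow(Add(117, Function('n')(10)), 2) = Pow(Add(117, -300), 2) = Pow(-183, 2) = 33489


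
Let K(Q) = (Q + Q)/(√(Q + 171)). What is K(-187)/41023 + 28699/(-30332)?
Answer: -28699/30332 + 187*I/82046 ≈ -0.94616 + 0.0022792*I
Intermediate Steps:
K(Q) = 2*Q/√(171 + Q) (K(Q) = (2*Q)/(√(171 + Q)) = (2*Q)/√(171 + Q) = 2*Q/√(171 + Q))
K(-187)/41023 + 28699/(-30332) = (2*(-187)/√(171 - 187))/41023 + 28699/(-30332) = (2*(-187)/√(-16))*(1/41023) + 28699*(-1/30332) = (2*(-187)*(-I/4))*(1/41023) - 28699/30332 = (187*I/2)*(1/41023) - 28699/30332 = 187*I/82046 - 28699/30332 = -28699/30332 + 187*I/82046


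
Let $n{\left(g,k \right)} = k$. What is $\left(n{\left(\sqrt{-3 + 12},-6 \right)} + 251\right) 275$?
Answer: $67375$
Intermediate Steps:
$\left(n{\left(\sqrt{-3 + 12},-6 \right)} + 251\right) 275 = \left(-6 + 251\right) 275 = 245 \cdot 275 = 67375$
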